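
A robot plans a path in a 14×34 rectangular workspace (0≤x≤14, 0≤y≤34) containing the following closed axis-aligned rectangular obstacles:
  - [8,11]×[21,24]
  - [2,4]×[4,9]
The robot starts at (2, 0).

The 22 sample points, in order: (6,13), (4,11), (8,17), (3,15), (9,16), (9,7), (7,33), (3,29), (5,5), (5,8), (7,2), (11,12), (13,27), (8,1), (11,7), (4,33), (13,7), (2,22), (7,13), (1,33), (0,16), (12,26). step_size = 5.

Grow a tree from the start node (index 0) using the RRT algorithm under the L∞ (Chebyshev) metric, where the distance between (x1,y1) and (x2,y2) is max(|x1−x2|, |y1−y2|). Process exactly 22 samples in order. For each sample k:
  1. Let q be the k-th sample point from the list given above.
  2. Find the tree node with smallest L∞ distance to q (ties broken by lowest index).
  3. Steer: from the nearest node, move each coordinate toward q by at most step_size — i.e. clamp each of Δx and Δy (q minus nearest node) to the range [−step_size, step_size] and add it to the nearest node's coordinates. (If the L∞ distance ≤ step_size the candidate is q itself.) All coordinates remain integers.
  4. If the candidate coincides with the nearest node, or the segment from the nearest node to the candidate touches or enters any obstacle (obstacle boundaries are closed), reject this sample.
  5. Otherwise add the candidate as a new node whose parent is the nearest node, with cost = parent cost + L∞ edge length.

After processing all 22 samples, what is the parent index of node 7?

Parent of node 7: 5

1. q=(6,13) nearest=0 d=13 new=(6,5) → add node 1 parent=0 cost=5
2. q=(4,11) nearest=1 d=6 new=(4,10) → add node 2 parent=1 cost=10
3. q=(8,17) nearest=2 d=7 new=(8,15) → add node 3 parent=2 cost=15
4. q=(3,15) nearest=2 d=5 new=(3,15) → add node 4 parent=2 cost=15
5. q=(9,16) nearest=3 d=1 new=(9,16) → add node 5 parent=3 cost=16
6. q=(9,7) nearest=1 d=3 new=(9,7) → add node 6 parent=1 cost=8
7. q=(7,33) nearest=5 d=17 new=(7,21) → add node 7 parent=5 cost=21
8. q=(3,29) nearest=7 d=8 new=(3,26) → add node 8 parent=7 cost=26
9. q=(5,5) nearest=1 d=1 new=(5,5) → add node 9 parent=1 cost=6
10. q=(5,8) nearest=2 d=2 new=(5,8) → add node 10 parent=2 cost=12
11. q=(7,2) nearest=1 d=3 new=(7,2) → add node 11 parent=1 cost=8
12. q=(11,12) nearest=3 d=3 new=(11,12) → add node 12 parent=3 cost=18
13. q=(13,27) nearest=7 d=6 new=(12,26) → blocked by [8,11]×[21,24], reject
14. q=(8,1) nearest=11 d=1 new=(8,1) → add node 13 parent=11 cost=9
15. q=(11,7) nearest=6 d=2 new=(11,7) → add node 14 parent=6 cost=10
16. q=(4,33) nearest=8 d=7 new=(4,31) → add node 15 parent=8 cost=31
17. q=(13,7) nearest=14 d=2 new=(13,7) → add node 16 parent=14 cost=12
18. q=(2,22) nearest=8 d=4 new=(2,22) → add node 17 parent=8 cost=30
19. q=(7,13) nearest=3 d=2 new=(7,13) → add node 18 parent=3 cost=17
20. q=(1,33) nearest=15 d=3 new=(1,33) → add node 19 parent=15 cost=34
21. q=(0,16) nearest=4 d=3 new=(0,16) → add node 20 parent=4 cost=18
22. q=(12,26) nearest=7 d=5 new=(12,26) → blocked by [8,11]×[21,24], reject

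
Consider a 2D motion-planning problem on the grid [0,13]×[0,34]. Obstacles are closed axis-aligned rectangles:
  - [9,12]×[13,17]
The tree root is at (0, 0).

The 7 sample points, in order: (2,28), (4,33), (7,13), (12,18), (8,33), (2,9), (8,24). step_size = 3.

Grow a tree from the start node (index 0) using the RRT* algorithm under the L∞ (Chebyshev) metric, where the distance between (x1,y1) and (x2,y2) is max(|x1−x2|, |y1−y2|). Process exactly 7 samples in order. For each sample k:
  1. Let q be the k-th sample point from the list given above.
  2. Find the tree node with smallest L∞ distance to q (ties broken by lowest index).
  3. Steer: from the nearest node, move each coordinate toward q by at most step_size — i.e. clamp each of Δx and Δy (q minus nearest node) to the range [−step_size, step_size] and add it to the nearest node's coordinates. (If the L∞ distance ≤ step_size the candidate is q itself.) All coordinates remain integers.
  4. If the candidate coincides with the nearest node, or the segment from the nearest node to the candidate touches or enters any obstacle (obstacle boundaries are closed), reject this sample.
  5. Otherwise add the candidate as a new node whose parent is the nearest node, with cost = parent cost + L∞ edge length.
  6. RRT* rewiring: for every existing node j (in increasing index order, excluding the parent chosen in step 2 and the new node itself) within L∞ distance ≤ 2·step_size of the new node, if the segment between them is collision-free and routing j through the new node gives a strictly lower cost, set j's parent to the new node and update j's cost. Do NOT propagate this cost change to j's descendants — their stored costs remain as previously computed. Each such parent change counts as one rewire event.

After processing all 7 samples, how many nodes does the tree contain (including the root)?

Node count: 6

1. q=(2,28) nearest=0 d=28 new=(2,3) → add node 1 parent=0 cost=3
2. q=(4,33) nearest=1 d=30 new=(4,6) → add node 2 parent=1 cost=6
3. q=(7,13) nearest=2 d=7 new=(7,9) → add node 3 parent=2 cost=9
4. q=(12,18) nearest=3 d=9 new=(10,12) → add node 4 parent=3 cost=12
5. q=(8,33) nearest=4 d=21 new=(8,15) → blocked by [9,12]×[13,17], reject
6. q=(2,9) nearest=2 d=3 new=(2,9) → add node 5 parent=2 cost=9
7. q=(8,24) nearest=4 d=12 new=(8,15) → blocked by [9,12]×[13,17], reject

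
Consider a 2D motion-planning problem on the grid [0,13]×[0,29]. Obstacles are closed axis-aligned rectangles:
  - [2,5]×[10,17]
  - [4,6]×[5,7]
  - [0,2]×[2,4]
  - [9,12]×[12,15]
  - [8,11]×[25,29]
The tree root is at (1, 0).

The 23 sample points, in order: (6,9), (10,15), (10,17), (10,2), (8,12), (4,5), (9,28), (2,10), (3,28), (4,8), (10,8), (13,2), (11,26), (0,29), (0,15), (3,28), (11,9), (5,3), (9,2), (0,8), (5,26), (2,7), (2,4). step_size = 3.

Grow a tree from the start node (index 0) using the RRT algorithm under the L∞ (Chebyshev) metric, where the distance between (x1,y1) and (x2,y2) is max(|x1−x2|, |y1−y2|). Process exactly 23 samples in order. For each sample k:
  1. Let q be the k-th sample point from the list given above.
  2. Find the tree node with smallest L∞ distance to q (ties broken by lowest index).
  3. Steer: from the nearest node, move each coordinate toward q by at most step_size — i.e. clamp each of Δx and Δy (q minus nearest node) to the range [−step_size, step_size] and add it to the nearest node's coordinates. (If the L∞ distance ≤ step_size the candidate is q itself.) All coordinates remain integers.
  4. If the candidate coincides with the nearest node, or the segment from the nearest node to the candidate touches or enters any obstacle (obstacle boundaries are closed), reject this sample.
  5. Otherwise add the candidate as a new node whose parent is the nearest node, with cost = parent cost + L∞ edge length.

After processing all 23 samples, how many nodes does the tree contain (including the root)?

Node count: 11

1. q=(6,9) nearest=0 d=9 new=(4,3) → add node 1 parent=0 cost=3
2. q=(10,15) nearest=1 d=12 new=(7,6) → blocked by [4,6]×[5,7], reject
3. q=(10,17) nearest=1 d=14 new=(7,6) → blocked by [4,6]×[5,7], reject
4. q=(10,2) nearest=1 d=6 new=(7,2) → add node 2 parent=1 cost=6
5. q=(8,12) nearest=1 d=9 new=(7,6) → blocked by [4,6]×[5,7], reject
6. q=(4,5) nearest=1 d=2 new=(4,5) → blocked by [4,6]×[5,7], reject
7. q=(9,28) nearest=1 d=25 new=(7,6) → blocked by [4,6]×[5,7], reject
8. q=(2,10) nearest=1 d=7 new=(2,6) → add node 3 parent=1 cost=6
9. q=(3,28) nearest=3 d=22 new=(3,9) → add node 4 parent=3 cost=9
10. q=(4,8) nearest=4 d=1 new=(4,8) → add node 5 parent=4 cost=10
11. q=(10,8) nearest=1 d=6 new=(7,6) → blocked by [4,6]×[5,7], reject
12. q=(13,2) nearest=2 d=6 new=(10,2) → add node 6 parent=2 cost=9
13. q=(11,26) nearest=4 d=17 new=(6,12) → blocked by [2,5]×[10,17], reject
14. q=(0,29) nearest=4 d=20 new=(0,12) → blocked by [2,5]×[10,17], reject
15. q=(0,15) nearest=4 d=6 new=(0,12) → blocked by [2,5]×[10,17], reject
16. q=(3,28) nearest=4 d=19 new=(3,12) → blocked by [2,5]×[10,17], reject
17. q=(11,9) nearest=1 d=7 new=(7,6) → blocked by [4,6]×[5,7], reject
18. q=(5,3) nearest=1 d=1 new=(5,3) → add node 7 parent=1 cost=4
19. q=(9,2) nearest=6 d=1 new=(9,2) → add node 8 parent=6 cost=10
20. q=(0,8) nearest=3 d=2 new=(0,8) → add node 9 parent=3 cost=8
21. q=(5,26) nearest=4 d=17 new=(5,12) → blocked by [2,5]×[10,17], reject
22. q=(2,7) nearest=3 d=1 new=(2,7) → add node 10 parent=3 cost=7
23. q=(2,4) nearest=1 d=2 new=(2,4) → blocked by [0,2]×[2,4], reject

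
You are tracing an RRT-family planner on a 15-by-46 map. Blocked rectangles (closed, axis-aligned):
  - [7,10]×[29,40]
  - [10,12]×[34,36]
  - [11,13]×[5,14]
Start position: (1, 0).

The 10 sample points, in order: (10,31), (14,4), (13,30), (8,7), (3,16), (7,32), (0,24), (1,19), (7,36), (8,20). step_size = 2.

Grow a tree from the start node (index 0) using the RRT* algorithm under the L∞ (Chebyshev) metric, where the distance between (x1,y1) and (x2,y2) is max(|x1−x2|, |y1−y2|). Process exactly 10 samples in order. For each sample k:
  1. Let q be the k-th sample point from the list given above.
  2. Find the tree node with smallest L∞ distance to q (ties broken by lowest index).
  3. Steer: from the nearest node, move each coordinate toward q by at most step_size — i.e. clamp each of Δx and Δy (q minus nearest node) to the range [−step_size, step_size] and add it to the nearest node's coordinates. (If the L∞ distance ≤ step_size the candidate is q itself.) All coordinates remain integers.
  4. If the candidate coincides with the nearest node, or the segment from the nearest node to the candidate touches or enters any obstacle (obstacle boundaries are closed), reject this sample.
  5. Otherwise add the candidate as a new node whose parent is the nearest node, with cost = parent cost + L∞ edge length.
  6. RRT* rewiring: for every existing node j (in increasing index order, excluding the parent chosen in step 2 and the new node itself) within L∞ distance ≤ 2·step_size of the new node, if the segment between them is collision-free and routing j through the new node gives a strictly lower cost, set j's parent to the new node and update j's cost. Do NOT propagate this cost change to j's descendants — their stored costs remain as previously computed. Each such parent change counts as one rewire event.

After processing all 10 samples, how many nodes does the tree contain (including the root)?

Node count: 11

1. q=(10,31) nearest=0 d=31 new=(3,2) → add node 1 parent=0 cost=2
2. q=(14,4) nearest=1 d=11 new=(5,4) → add node 2 parent=1 cost=4
3. q=(13,30) nearest=2 d=26 new=(7,6) → add node 3 parent=2 cost=6
4. q=(8,7) nearest=3 d=1 new=(8,7) → add node 4 parent=3 cost=7
5. q=(3,16) nearest=4 d=9 new=(6,9) → add node 5 parent=4 cost=9
6. q=(7,32) nearest=5 d=23 new=(7,11) → add node 6 parent=5 cost=11
7. q=(0,24) nearest=6 d=13 new=(5,13) → add node 7 parent=6 cost=13
8. q=(1,19) nearest=7 d=6 new=(3,15) → add node 8 parent=7 cost=15
9. q=(7,36) nearest=8 d=21 new=(5,17) → add node 9 parent=8 cost=17
10. q=(8,20) nearest=9 d=3 new=(7,19) → add node 10 parent=9 cost=19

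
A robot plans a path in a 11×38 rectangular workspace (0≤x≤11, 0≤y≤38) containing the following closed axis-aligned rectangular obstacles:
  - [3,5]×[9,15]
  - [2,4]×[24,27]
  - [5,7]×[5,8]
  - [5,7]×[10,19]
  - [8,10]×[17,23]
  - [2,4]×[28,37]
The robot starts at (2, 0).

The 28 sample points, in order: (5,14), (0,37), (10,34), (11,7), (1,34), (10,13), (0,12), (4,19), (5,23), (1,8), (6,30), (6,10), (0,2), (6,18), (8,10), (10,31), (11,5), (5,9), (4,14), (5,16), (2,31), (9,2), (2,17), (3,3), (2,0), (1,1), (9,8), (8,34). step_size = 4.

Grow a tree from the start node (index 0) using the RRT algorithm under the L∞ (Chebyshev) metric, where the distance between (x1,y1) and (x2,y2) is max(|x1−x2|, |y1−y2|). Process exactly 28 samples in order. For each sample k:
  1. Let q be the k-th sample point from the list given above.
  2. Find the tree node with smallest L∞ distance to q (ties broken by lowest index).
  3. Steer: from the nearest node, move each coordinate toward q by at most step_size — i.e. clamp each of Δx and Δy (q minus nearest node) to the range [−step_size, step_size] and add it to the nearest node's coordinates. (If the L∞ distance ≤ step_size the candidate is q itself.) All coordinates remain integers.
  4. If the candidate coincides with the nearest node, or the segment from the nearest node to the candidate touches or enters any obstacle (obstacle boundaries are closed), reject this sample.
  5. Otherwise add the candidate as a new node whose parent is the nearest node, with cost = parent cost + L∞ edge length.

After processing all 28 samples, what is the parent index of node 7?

1. q=(5,14) nearest=0 d=14 new=(5,4) → add node 1 parent=0 cost=4
2. q=(0,37) nearest=1 d=33 new=(1,8) → add node 2 parent=1 cost=8
3. q=(10,34) nearest=2 d=26 new=(5,12) → blocked by [3,5]×[9,15], reject
4. q=(11,7) nearest=1 d=6 new=(9,7) → blocked by [5,7]×[5,8], reject
5. q=(1,34) nearest=2 d=26 new=(1,12) → add node 3 parent=2 cost=12
6. q=(10,13) nearest=1 d=9 new=(9,8) → blocked by [5,7]×[5,8], reject
7. q=(0,12) nearest=3 d=1 new=(0,12) → add node 4 parent=3 cost=13
8. q=(4,19) nearest=3 d=7 new=(4,16) → blocked by [3,5]×[9,15], reject
9. q=(5,23) nearest=3 d=11 new=(5,16) → blocked by [3,5]×[9,15], reject
10. q=(1,8) nearest=2 d=0 → coincident, reject
11. q=(6,30) nearest=3 d=18 new=(5,16) → blocked by [3,5]×[9,15], reject
12. q=(6,10) nearest=2 d=5 new=(5,10) → blocked by [3,5]×[9,15], reject
13. q=(0,2) nearest=0 d=2 new=(0,2) → add node 5 parent=0 cost=2
14. q=(6,18) nearest=3 d=6 new=(5,16) → blocked by [3,5]×[9,15], reject
15. q=(8,10) nearest=1 d=6 new=(8,8) → blocked by [5,7]×[5,8], reject
16. q=(10,31) nearest=3 d=19 new=(5,16) → blocked by [3,5]×[9,15], reject
17. q=(11,5) nearest=1 d=6 new=(9,5) → add node 6 parent=1 cost=8
18. q=(5,9) nearest=2 d=4 new=(5,9) → blocked by [3,5]×[9,15], reject
19. q=(4,14) nearest=3 d=3 new=(4,14) → blocked by [3,5]×[9,15], reject
20. q=(5,16) nearest=3 d=4 new=(5,16) → blocked by [3,5]×[9,15], reject
21. q=(2,31) nearest=3 d=19 new=(2,16) → add node 7 parent=3 cost=16
22. q=(9,2) nearest=6 d=3 new=(9,2) → add node 8 parent=6 cost=11
23. q=(2,17) nearest=7 d=1 new=(2,17) → add node 9 parent=7 cost=17
24. q=(3,3) nearest=1 d=2 new=(3,3) → add node 10 parent=1 cost=6
25. q=(2,0) nearest=0 d=0 → coincident, reject
26. q=(1,1) nearest=0 d=1 new=(1,1) → add node 11 parent=0 cost=1
27. q=(9,8) nearest=6 d=3 new=(9,8) → add node 12 parent=6 cost=11
28. q=(8,34) nearest=9 d=17 new=(6,21) → add node 13 parent=9 cost=21

Parent of node 7: 3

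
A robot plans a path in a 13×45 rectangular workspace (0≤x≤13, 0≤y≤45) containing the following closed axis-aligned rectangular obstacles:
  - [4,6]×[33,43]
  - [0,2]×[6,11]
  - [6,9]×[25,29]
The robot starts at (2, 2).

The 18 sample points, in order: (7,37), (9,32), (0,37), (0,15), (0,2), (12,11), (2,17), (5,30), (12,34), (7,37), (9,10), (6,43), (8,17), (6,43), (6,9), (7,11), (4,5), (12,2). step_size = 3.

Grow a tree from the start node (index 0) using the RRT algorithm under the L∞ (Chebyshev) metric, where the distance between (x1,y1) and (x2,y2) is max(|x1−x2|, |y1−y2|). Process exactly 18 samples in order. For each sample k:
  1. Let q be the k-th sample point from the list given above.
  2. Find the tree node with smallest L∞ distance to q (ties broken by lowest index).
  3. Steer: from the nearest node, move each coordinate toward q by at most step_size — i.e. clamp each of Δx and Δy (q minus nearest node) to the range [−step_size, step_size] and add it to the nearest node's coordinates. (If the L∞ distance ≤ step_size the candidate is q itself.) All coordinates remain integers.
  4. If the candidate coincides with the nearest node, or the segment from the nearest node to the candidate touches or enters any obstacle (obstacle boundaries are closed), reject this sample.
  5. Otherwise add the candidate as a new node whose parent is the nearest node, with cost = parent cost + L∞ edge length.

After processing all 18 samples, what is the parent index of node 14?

1. q=(7,37) nearest=0 d=35 new=(5,5) → add node 1 parent=0 cost=3
2. q=(9,32) nearest=1 d=27 new=(8,8) → add node 2 parent=1 cost=6
3. q=(0,37) nearest=2 d=29 new=(5,11) → add node 3 parent=2 cost=9
4. q=(0,15) nearest=3 d=5 new=(2,14) → add node 4 parent=3 cost=12
5. q=(0,2) nearest=0 d=2 new=(0,2) → add node 5 parent=0 cost=2
6. q=(12,11) nearest=2 d=4 new=(11,11) → add node 6 parent=2 cost=9
7. q=(2,17) nearest=4 d=3 new=(2,17) → add node 7 parent=4 cost=15
8. q=(5,30) nearest=7 d=13 new=(5,20) → add node 8 parent=7 cost=18
9. q=(12,34) nearest=8 d=14 new=(8,23) → add node 9 parent=8 cost=21
10. q=(7,37) nearest=9 d=14 new=(7,26) → blocked by [6,9]×[25,29], reject
11. q=(9,10) nearest=2 d=2 new=(9,10) → add node 10 parent=2 cost=8
12. q=(6,43) nearest=9 d=20 new=(6,26) → blocked by [6,9]×[25,29], reject
13. q=(8,17) nearest=8 d=3 new=(8,17) → add node 11 parent=8 cost=21
14. q=(6,43) nearest=9 d=20 new=(6,26) → blocked by [6,9]×[25,29], reject
15. q=(6,9) nearest=2 d=2 new=(6,9) → add node 12 parent=2 cost=8
16. q=(7,11) nearest=3 d=2 new=(7,11) → add node 13 parent=3 cost=11
17. q=(4,5) nearest=1 d=1 new=(4,5) → add node 14 parent=1 cost=4
18. q=(12,2) nearest=2 d=6 new=(11,5) → add node 15 parent=2 cost=9

Parent of node 14: 1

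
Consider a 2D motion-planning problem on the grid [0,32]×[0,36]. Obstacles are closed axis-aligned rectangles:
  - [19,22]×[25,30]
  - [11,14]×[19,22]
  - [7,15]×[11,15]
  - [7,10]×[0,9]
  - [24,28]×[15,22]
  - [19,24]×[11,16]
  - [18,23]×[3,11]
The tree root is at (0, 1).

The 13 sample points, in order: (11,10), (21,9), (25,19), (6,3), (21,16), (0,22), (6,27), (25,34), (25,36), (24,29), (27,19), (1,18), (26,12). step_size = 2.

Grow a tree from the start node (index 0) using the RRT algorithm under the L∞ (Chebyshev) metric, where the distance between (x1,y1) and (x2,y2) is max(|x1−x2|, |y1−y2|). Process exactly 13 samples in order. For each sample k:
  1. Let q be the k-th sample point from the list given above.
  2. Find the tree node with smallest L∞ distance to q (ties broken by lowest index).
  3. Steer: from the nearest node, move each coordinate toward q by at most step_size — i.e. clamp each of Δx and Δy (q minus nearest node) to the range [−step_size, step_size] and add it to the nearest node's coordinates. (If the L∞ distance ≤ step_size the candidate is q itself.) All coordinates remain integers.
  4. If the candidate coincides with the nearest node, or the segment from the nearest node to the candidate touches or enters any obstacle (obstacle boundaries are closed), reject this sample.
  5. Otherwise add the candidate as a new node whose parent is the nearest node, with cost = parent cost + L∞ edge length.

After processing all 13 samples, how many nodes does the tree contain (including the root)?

Node count: 8

1. q=(11,10) nearest=0 d=11 new=(2,3) → add node 1 parent=0 cost=2
2. q=(21,9) nearest=1 d=19 new=(4,5) → add node 2 parent=1 cost=4
3. q=(25,19) nearest=2 d=21 new=(6,7) → add node 3 parent=2 cost=6
4. q=(6,3) nearest=2 d=2 new=(6,3) → add node 4 parent=2 cost=6
5. q=(21,16) nearest=3 d=15 new=(8,9) → blocked by [7,10]×[0,9], reject
6. q=(0,22) nearest=3 d=15 new=(4,9) → add node 5 parent=3 cost=8
7. q=(6,27) nearest=5 d=18 new=(6,11) → add node 6 parent=5 cost=10
8. q=(25,34) nearest=6 d=23 new=(8,13) → blocked by [7,15]×[11,15], reject
9. q=(25,36) nearest=6 d=25 new=(8,13) → blocked by [7,15]×[11,15], reject
10. q=(24,29) nearest=6 d=18 new=(8,13) → blocked by [7,15]×[11,15], reject
11. q=(27,19) nearest=3 d=21 new=(8,9) → blocked by [7,10]×[0,9], reject
12. q=(1,18) nearest=6 d=7 new=(4,13) → add node 7 parent=6 cost=12
13. q=(26,12) nearest=3 d=20 new=(8,9) → blocked by [7,10]×[0,9], reject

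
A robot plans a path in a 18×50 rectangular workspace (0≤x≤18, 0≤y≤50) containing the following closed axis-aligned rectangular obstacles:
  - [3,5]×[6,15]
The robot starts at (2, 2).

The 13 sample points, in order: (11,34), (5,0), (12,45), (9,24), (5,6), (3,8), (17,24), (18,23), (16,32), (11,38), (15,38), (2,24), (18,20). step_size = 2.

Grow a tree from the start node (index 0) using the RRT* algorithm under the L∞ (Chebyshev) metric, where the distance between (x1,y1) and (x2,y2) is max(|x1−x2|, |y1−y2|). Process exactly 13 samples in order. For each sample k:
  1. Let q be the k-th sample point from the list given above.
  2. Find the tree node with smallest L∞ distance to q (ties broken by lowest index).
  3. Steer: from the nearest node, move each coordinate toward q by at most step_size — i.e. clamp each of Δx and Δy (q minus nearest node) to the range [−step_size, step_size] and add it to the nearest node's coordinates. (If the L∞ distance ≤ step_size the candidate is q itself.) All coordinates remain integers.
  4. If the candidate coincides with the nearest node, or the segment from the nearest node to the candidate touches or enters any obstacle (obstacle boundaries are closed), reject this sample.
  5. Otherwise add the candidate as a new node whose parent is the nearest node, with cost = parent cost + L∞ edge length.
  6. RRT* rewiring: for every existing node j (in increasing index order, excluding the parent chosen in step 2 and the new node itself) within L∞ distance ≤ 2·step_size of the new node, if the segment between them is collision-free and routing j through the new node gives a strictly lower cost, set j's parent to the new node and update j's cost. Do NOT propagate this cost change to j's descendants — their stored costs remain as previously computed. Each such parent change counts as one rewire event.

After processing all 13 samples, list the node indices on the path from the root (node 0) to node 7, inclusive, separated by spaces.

1. q=(11,34) nearest=0 d=32 new=(4,4) → add node 1 parent=0 cost=2
2. q=(5,0) nearest=0 d=3 new=(4,0) → add node 2 parent=0 cost=2
3. q=(12,45) nearest=1 d=41 new=(6,6) → add node 3 parent=1 cost=4
4. q=(9,24) nearest=3 d=18 new=(8,8) → add node 4 parent=3 cost=6
5. q=(5,6) nearest=3 d=1 new=(5,6) → blocked by [3,5]×[6,15], reject
6. q=(3,8) nearest=3 d=3 new=(4,8) → blocked by [3,5]×[6,15], reject
7. q=(17,24) nearest=4 d=16 new=(10,10) → add node 5 parent=4 cost=8
8. q=(18,23) nearest=5 d=13 new=(12,12) → add node 6 parent=5 cost=10
9. q=(16,32) nearest=6 d=20 new=(14,14) → add node 7 parent=6 cost=12
10. q=(11,38) nearest=7 d=24 new=(12,16) → add node 8 parent=7 cost=14
11. q=(15,38) nearest=8 d=22 new=(14,18) → add node 9 parent=8 cost=16
12. q=(2,24) nearest=8 d=10 new=(10,18) → add node 10 parent=8 cost=16
13. q=(18,20) nearest=9 d=4 new=(16,20) → add node 11 parent=9 cost=18

Path: 0 1 3 4 5 6 7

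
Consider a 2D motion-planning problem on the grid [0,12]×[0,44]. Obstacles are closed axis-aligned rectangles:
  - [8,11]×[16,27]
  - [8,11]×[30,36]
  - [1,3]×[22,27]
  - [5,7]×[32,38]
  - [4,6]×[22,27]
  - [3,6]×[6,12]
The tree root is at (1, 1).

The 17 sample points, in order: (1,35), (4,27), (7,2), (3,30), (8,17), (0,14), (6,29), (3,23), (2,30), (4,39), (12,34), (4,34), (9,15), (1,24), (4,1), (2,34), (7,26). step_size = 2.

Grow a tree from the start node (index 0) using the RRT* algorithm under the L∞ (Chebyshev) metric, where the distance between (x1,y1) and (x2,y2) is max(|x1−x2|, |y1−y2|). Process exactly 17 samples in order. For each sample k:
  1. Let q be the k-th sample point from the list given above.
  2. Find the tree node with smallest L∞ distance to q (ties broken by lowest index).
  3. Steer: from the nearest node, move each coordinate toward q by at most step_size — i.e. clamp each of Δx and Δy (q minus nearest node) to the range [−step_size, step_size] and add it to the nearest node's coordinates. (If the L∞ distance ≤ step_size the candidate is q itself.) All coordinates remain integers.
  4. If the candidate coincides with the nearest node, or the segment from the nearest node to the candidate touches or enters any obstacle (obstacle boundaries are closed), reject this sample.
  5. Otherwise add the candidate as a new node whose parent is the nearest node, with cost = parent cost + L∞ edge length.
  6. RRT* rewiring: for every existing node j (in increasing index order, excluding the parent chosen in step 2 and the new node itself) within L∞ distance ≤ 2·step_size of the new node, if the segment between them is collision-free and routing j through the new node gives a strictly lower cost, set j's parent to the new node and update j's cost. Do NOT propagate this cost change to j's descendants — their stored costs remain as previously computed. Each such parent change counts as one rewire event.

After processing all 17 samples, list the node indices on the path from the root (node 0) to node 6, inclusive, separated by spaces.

Path: 0 1 2 4 5 6

1. q=(1,35) nearest=0 d=34 new=(1,3) → add node 1 parent=0 cost=2
2. q=(4,27) nearest=1 d=24 new=(3,5) → add node 2 parent=1 cost=4
3. q=(7,2) nearest=2 d=4 new=(5,3) → add node 3 parent=2 cost=6
4. q=(3,30) nearest=2 d=25 new=(3,7) → blocked by [3,6]×[6,12], reject
5. q=(8,17) nearest=2 d=12 new=(5,7) → blocked by [3,6]×[6,12], reject
6. q=(0,14) nearest=2 d=9 new=(1,7) → add node 4 parent=2 cost=6
7. q=(6,29) nearest=4 d=22 new=(3,9) → blocked by [3,6]×[6,12], reject
8. q=(3,23) nearest=4 d=16 new=(3,9) → blocked by [3,6]×[6,12], reject
9. q=(2,30) nearest=4 d=23 new=(2,9) → add node 5 parent=4 cost=8
10. q=(4,39) nearest=5 d=30 new=(4,11) → blocked by [3,6]×[6,12], reject
11. q=(12,34) nearest=5 d=25 new=(4,11) → blocked by [3,6]×[6,12], reject
12. q=(4,34) nearest=5 d=25 new=(4,11) → blocked by [3,6]×[6,12], reject
13. q=(9,15) nearest=5 d=7 new=(4,11) → blocked by [3,6]×[6,12], reject
14. q=(1,24) nearest=5 d=15 new=(1,11) → add node 6 parent=5 cost=10
15. q=(4,1) nearest=3 d=2 new=(4,1) → add node 7 parent=3 cost=8
16. q=(2,34) nearest=6 d=23 new=(2,13) → add node 8 parent=6 cost=12
17. q=(7,26) nearest=8 d=13 new=(4,15) → add node 9 parent=8 cost=14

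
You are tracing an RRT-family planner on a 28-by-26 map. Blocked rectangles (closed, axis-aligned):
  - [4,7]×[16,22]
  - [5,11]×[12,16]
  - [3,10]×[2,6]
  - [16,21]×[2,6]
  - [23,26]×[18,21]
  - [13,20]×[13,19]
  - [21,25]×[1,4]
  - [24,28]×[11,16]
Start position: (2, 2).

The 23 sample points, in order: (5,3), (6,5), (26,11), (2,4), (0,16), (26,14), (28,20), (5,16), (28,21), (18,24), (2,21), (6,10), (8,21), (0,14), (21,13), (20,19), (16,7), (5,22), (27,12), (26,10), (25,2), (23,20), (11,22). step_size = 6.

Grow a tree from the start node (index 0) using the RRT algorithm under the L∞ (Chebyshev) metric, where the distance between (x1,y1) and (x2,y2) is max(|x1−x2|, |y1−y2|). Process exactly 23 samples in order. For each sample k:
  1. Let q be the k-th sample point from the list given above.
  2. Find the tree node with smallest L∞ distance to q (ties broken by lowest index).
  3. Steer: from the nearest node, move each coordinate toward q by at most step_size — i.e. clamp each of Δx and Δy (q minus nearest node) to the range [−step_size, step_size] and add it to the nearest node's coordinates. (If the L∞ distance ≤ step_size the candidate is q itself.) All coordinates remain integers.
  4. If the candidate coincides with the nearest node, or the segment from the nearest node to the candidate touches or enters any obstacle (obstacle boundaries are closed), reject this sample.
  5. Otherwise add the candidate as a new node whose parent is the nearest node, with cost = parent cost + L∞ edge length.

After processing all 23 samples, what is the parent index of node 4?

Parent of node 4: 3

1. q=(5,3) nearest=0 d=3 new=(5,3) → blocked by [3,10]×[2,6], reject
2. q=(6,5) nearest=0 d=4 new=(6,5) → blocked by [3,10]×[2,6], reject
3. q=(26,11) nearest=0 d=24 new=(8,8) → blocked by [3,10]×[2,6], reject
4. q=(2,4) nearest=0 d=2 new=(2,4) → add node 1 parent=0 cost=2
5. q=(0,16) nearest=1 d=12 new=(0,10) → add node 2 parent=1 cost=8
6. q=(26,14) nearest=0 d=24 new=(8,8) → blocked by [3,10]×[2,6], reject
7. q=(28,20) nearest=0 d=26 new=(8,8) → blocked by [3,10]×[2,6], reject
8. q=(5,16) nearest=2 d=6 new=(5,16) → blocked by [4,7]×[16,22], reject
9. q=(28,21) nearest=0 d=26 new=(8,8) → blocked by [3,10]×[2,6], reject
10. q=(18,24) nearest=2 d=18 new=(6,16) → blocked by [4,7]×[16,22], reject
11. q=(2,21) nearest=2 d=11 new=(2,16) → add node 3 parent=2 cost=14
12. q=(6,10) nearest=1 d=6 new=(6,10) → blocked by [3,10]×[2,6], reject
13. q=(8,21) nearest=3 d=6 new=(8,21) → blocked by [4,7]×[16,22], reject
14. q=(0,14) nearest=3 d=2 new=(0,14) → add node 4 parent=3 cost=16
15. q=(21,13) nearest=0 d=19 new=(8,8) → blocked by [3,10]×[2,6], reject
16. q=(20,19) nearest=0 d=18 new=(8,8) → blocked by [3,10]×[2,6], reject
17. q=(16,7) nearest=0 d=14 new=(8,7) → blocked by [3,10]×[2,6], reject
18. q=(5,22) nearest=3 d=6 new=(5,22) → blocked by [4,7]×[16,22], reject
19. q=(27,12) nearest=0 d=25 new=(8,8) → blocked by [3,10]×[2,6], reject
20. q=(26,10) nearest=0 d=24 new=(8,8) → blocked by [3,10]×[2,6], reject
21. q=(25,2) nearest=0 d=23 new=(8,2) → blocked by [3,10]×[2,6], reject
22. q=(23,20) nearest=0 d=21 new=(8,8) → blocked by [3,10]×[2,6], reject
23. q=(11,22) nearest=3 d=9 new=(8,22) → blocked by [4,7]×[16,22], reject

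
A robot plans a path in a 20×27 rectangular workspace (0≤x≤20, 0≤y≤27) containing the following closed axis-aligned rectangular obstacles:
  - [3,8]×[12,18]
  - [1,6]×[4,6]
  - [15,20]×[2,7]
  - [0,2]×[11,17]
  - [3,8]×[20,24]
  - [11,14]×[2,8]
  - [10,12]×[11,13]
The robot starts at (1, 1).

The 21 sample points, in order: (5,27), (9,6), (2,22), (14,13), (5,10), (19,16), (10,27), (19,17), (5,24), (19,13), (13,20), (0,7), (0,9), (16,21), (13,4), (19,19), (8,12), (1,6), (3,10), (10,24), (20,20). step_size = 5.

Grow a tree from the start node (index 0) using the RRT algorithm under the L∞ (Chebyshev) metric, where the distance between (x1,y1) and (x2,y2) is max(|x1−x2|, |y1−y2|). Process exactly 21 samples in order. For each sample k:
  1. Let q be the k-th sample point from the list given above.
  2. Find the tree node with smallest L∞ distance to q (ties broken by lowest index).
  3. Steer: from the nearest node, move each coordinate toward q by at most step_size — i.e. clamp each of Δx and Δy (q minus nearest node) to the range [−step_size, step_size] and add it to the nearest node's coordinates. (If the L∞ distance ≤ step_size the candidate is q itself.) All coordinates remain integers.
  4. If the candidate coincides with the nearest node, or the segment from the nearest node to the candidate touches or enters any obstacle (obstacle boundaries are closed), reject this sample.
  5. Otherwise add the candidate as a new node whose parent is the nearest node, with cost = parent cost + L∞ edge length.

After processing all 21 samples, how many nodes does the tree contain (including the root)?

1. q=(5,27) nearest=0 d=26 new=(5,6) → blocked by [1,6]×[4,6], reject
2. q=(9,6) nearest=0 d=8 new=(6,6) → blocked by [1,6]×[4,6], reject
3. q=(2,22) nearest=0 d=21 new=(2,6) → blocked by [1,6]×[4,6], reject
4. q=(14,13) nearest=0 d=13 new=(6,6) → blocked by [1,6]×[4,6], reject
5. q=(5,10) nearest=0 d=9 new=(5,6) → blocked by [1,6]×[4,6], reject
6. q=(19,16) nearest=0 d=18 new=(6,6) → blocked by [1,6]×[4,6], reject
7. q=(10,27) nearest=0 d=26 new=(6,6) → blocked by [1,6]×[4,6], reject
8. q=(19,17) nearest=0 d=18 new=(6,6) → blocked by [1,6]×[4,6], reject
9. q=(5,24) nearest=0 d=23 new=(5,6) → blocked by [1,6]×[4,6], reject
10. q=(19,13) nearest=0 d=18 new=(6,6) → blocked by [1,6]×[4,6], reject
11. q=(13,20) nearest=0 d=19 new=(6,6) → blocked by [1,6]×[4,6], reject
12. q=(0,7) nearest=0 d=6 new=(0,6) → add node 1 parent=0 cost=5
13. q=(0,9) nearest=1 d=3 new=(0,9) → add node 2 parent=1 cost=8
14. q=(16,21) nearest=1 d=16 new=(5,11) → add node 3 parent=1 cost=10
15. q=(13,4) nearest=3 d=8 new=(10,6) → add node 4 parent=3 cost=15
16. q=(19,19) nearest=4 d=13 new=(15,11) → blocked by [11,14]×[2,8], reject
17. q=(8,12) nearest=3 d=3 new=(8,12) → blocked by [3,8]×[12,18], reject
18. q=(1,6) nearest=1 d=1 new=(1,6) → blocked by [1,6]×[4,6], reject
19. q=(3,10) nearest=3 d=2 new=(3,10) → add node 5 parent=3 cost=12
20. q=(10,24) nearest=3 d=13 new=(10,16) → blocked by [3,8]×[12,18], reject
21. q=(20,20) nearest=4 d=14 new=(15,11) → blocked by [11,14]×[2,8], reject

Node count: 6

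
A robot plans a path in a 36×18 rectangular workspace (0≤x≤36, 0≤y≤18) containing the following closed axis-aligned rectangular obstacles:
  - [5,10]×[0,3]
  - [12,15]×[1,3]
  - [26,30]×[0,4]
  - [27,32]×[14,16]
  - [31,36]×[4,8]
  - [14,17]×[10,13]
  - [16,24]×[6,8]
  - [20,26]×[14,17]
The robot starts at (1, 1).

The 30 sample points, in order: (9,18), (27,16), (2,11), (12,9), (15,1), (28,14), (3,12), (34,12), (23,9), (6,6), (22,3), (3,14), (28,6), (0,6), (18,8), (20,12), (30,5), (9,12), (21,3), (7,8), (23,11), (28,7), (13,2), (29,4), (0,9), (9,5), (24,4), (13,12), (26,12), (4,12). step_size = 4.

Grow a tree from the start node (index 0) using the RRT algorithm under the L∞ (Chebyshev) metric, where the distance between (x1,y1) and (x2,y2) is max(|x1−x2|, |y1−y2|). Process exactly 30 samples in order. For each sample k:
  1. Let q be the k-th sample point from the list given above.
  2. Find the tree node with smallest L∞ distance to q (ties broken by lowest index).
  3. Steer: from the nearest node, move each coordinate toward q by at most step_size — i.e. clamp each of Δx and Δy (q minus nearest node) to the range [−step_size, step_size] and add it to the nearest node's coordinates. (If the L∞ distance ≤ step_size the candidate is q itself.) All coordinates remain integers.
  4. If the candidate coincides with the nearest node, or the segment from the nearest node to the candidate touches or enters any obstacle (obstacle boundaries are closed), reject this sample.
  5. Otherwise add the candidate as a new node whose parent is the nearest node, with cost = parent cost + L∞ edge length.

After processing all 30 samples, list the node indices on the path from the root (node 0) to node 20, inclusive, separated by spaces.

1. q=(9,18) nearest=0 d=17 new=(5,5) → add node 1 parent=0 cost=4
2. q=(27,16) nearest=1 d=22 new=(9,9) → add node 2 parent=1 cost=8
3. q=(2,11) nearest=1 d=6 new=(2,9) → add node 3 parent=1 cost=8
4. q=(12,9) nearest=2 d=3 new=(12,9) → add node 4 parent=2 cost=11
5. q=(15,1) nearest=2 d=8 new=(13,5) → add node 5 parent=2 cost=12
6. q=(28,14) nearest=5 d=15 new=(17,9) → blocked by [16,24]×[6,8], reject
7. q=(3,12) nearest=3 d=3 new=(3,12) → add node 6 parent=3 cost=11
8. q=(34,12) nearest=5 d=21 new=(17,9) → blocked by [16,24]×[6,8], reject
9. q=(23,9) nearest=5 d=10 new=(17,9) → blocked by [16,24]×[6,8], reject
10. q=(6,6) nearest=1 d=1 new=(6,6) → add node 7 parent=1 cost=5
11. q=(22,3) nearest=5 d=9 new=(17,3) → add node 8 parent=5 cost=16
12. q=(3,14) nearest=6 d=2 new=(3,14) → add node 9 parent=6 cost=13
13. q=(28,6) nearest=8 d=11 new=(21,6) → blocked by [16,24]×[6,8], reject
14. q=(0,6) nearest=3 d=3 new=(0,6) → add node 10 parent=3 cost=11
15. q=(18,8) nearest=5 d=5 new=(17,8) → blocked by [16,24]×[6,8], reject
16. q=(20,12) nearest=5 d=7 new=(17,9) → blocked by [16,24]×[6,8], reject
17. q=(30,5) nearest=8 d=13 new=(21,5) → add node 11 parent=8 cost=20
18. q=(9,12) nearest=2 d=3 new=(9,12) → add node 12 parent=2 cost=11
19. q=(21,3) nearest=11 d=2 new=(21,3) → add node 13 parent=11 cost=22
20. q=(7,8) nearest=2 d=2 new=(7,8) → add node 14 parent=2 cost=10
21. q=(23,11) nearest=11 d=6 new=(23,9) → blocked by [16,24]×[6,8], reject
22. q=(28,7) nearest=11 d=7 new=(25,7) → blocked by [16,24]×[6,8], reject
23. q=(13,2) nearest=5 d=3 new=(13,2) → blocked by [12,15]×[1,3], reject
24. q=(29,4) nearest=11 d=8 new=(25,4) → add node 15 parent=11 cost=24
25. q=(0,9) nearest=3 d=2 new=(0,9) → add node 16 parent=3 cost=10
26. q=(9,5) nearest=7 d=3 new=(9,5) → add node 17 parent=7 cost=8
27. q=(24,4) nearest=15 d=1 new=(24,4) → add node 18 parent=15 cost=25
28. q=(13,12) nearest=4 d=3 new=(13,12) → add node 19 parent=4 cost=14
29. q=(26,12) nearest=11 d=7 new=(25,9) → blocked by [16,24]×[6,8], reject
30. q=(4,12) nearest=6 d=1 new=(4,12) → add node 20 parent=6 cost=12

Path: 0 1 3 6 20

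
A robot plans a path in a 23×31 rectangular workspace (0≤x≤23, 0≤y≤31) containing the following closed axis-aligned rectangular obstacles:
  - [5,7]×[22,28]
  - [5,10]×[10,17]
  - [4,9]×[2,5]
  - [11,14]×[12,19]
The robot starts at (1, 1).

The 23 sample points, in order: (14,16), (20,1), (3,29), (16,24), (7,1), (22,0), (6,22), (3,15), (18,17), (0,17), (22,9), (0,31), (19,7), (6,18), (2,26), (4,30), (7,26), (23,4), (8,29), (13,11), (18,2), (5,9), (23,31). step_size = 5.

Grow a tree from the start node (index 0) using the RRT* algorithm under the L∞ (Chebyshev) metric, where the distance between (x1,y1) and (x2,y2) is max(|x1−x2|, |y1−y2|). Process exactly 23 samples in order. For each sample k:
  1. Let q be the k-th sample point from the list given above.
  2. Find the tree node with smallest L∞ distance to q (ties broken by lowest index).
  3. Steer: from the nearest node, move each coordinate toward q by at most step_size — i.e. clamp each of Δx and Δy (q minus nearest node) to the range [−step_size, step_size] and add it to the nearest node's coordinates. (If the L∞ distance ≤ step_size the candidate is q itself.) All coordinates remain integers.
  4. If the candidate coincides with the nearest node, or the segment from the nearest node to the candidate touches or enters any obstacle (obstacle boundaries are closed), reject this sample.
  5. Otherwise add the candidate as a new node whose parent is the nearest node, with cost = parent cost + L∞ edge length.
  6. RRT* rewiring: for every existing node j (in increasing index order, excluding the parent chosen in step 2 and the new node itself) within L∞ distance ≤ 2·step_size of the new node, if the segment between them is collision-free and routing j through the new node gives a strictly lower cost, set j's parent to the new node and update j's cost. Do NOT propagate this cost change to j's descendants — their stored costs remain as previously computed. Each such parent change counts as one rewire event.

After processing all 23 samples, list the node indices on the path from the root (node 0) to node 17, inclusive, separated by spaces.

1. q=(14,16) nearest=0 d=15 new=(6,6) → blocked by [4,9]×[2,5], reject
2. q=(20,1) nearest=0 d=19 new=(6,1) → add node 1 parent=0 cost=5
3. q=(3,29) nearest=0 d=28 new=(3,6) → add node 2 parent=0 cost=5
4. q=(16,24) nearest=2 d=18 new=(8,11) → blocked by [5,10]×[10,17], reject
5. q=(7,1) nearest=1 d=1 new=(7,1) → add node 3 parent=1 cost=6
6. q=(22,0) nearest=3 d=15 new=(12,0) → add node 4 parent=3 cost=11
7. q=(6,22) nearest=2 d=16 new=(6,11) → blocked by [5,10]×[10,17], reject
8. q=(3,15) nearest=2 d=9 new=(3,11) → add node 5 parent=2 cost=10
9. q=(18,17) nearest=2 d=15 new=(8,11) → blocked by [5,10]×[10,17], reject
10. q=(0,17) nearest=5 d=6 new=(0,16) → add node 6 parent=5 cost=15
11. q=(22,9) nearest=4 d=10 new=(17,5) → add node 7 parent=4 cost=16
12. q=(0,31) nearest=6 d=15 new=(0,21) → add node 8 parent=6 cost=20
13. q=(19,7) nearest=7 d=2 new=(19,7) → add node 9 parent=7 cost=18
14. q=(6,18) nearest=6 d=6 new=(5,18) → add node 10 parent=6 cost=20
15. q=(2,26) nearest=8 d=5 new=(2,26) → add node 11 parent=8 cost=25
16. q=(4,30) nearest=11 d=4 new=(4,30) → add node 12 parent=11 cost=29
17. q=(7,26) nearest=12 d=4 new=(7,26) → blocked by [5,7]×[22,28], reject
18. q=(23,4) nearest=9 d=4 new=(23,4) → add node 13 parent=9 cost=22
19. q=(8,29) nearest=12 d=4 new=(8,29) → add node 14 parent=12 cost=33
20. q=(13,11) nearest=7 d=6 new=(13,10) → add node 15 parent=7 cost=21
21. q=(18,2) nearest=7 d=3 new=(18,2) → add node 16 parent=7 cost=19
22. q=(5,9) nearest=5 d=2 new=(5,9) → add node 17 parent=5 cost=12; rewire 15→17 (20<21)
23. q=(23,31) nearest=14 d=15 new=(13,31) → add node 18 parent=14 cost=38

Path: 0 2 5 17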